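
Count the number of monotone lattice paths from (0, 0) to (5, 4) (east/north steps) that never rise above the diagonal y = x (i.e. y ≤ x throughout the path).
Number of paths = 42

By the reflection principle (André's argument), the number of monotone paths to (5, 4) with n ≤ m that never go above y = x is C(9, 5) − C(9, 6) = 126 − 84 = 42.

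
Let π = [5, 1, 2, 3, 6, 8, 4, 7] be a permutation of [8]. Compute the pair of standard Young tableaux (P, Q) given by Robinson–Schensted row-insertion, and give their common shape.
P = [1, 2, 3, 4, 7] / [5, 6, 8];  Q = [1, 3, 4, 5, 6] / [2, 7, 8];  common shape = (5, 3)

Row-insert the values π_1, π_2, … into P one at a time, bumping the leftmost entry strictly greater than the inserted value down to the next row. The recording tableau Q records, in position (i, j), the step at which that cell was added to P.
  Insert 5 (step 1): P = [5];  Q = [1]
  Insert 1 (step 2): P = [1] / [5];  Q = [1] / [2]
  Insert 2 (step 3): P = [1, 2] / [5];  Q = [1, 3] / [2]
  Insert 3 (step 4): P = [1, 2, 3] / [5];  Q = [1, 3, 4] / [2]
  Insert 6 (step 5): P = [1, 2, 3, 6] / [5];  Q = [1, 3, 4, 5] / [2]
  Insert 8 (step 6): P = [1, 2, 3, 6, 8] / [5];  Q = [1, 3, 4, 5, 6] / [2]
  Insert 4 (step 7): P = [1, 2, 3, 4, 8] / [5, 6];  Q = [1, 3, 4, 5, 6] / [2, 7]
  Insert 7 (step 8): P = [1, 2, 3, 4, 7] / [5, 6, 8];  Q = [1, 3, 4, 5, 6] / [2, 7, 8]
Final shape: (5, 3).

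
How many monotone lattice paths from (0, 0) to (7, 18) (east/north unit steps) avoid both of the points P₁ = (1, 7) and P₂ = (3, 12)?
Number of paths = 321422

Inclusion–exclusion. Total paths: C(25, 7) = 480700. Through P₁: C(8, 1)·C(17, 6) = 99008. Through P₂: C(15, 3)·C(10, 4) = 95550. Since P₁ is strictly southwest of P₂, a monotone path through both must visit P₁ then P₂; paths through both = C(8, 1)·C(7, 2)·C(10, 4) = 35280. Avoid both = 480700 − 99008 − 95550 + 35280 = 321422.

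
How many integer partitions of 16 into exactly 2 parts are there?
p(16, 2 parts) = 8

Partitions of n into exactly k parts ↔ partitions of n − k into at most k parts (subtract 1 from each part). For n = 16, k = 2, the partitions are: 15+1, 14+2, 13+3, 12+4, 11+5, 10+6, 9+7, 8+8. Count = 8.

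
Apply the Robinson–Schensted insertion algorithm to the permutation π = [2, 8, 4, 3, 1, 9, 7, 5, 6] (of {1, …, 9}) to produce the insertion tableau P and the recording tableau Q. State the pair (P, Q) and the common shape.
P = [1, 3, 5, 6] / [2, 7] / [4, 9] / [8];  Q = [1, 2, 6, 9] / [3, 7] / [4, 8] / [5];  common shape = (4, 2, 2, 1)

Row-insert the values π_1, π_2, … into P one at a time, bumping the leftmost entry strictly greater than the inserted value down to the next row. The recording tableau Q records, in position (i, j), the step at which that cell was added to P.
  Insert 2 (step 1): P = [2];  Q = [1]
  Insert 8 (step 2): P = [2, 8];  Q = [1, 2]
  Insert 4 (step 3): P = [2, 4] / [8];  Q = [1, 2] / [3]
  Insert 3 (step 4): P = [2, 3] / [4] / [8];  Q = [1, 2] / [3] / [4]
  Insert 1 (step 5): P = [1, 3] / [2] / [4] / [8];  Q = [1, 2] / [3] / [4] / [5]
  Insert 9 (step 6): P = [1, 3, 9] / [2] / [4] / [8];  Q = [1, 2, 6] / [3] / [4] / [5]
  Insert 7 (step 7): P = [1, 3, 7] / [2, 9] / [4] / [8];  Q = [1, 2, 6] / [3, 7] / [4] / [5]
  Insert 5 (step 8): P = [1, 3, 5] / [2, 7] / [4, 9] / [8];  Q = [1, 2, 6] / [3, 7] / [4, 8] / [5]
  Insert 6 (step 9): P = [1, 3, 5, 6] / [2, 7] / [4, 9] / [8];  Q = [1, 2, 6, 9] / [3, 7] / [4, 8] / [5]
Final shape: (4, 2, 2, 1).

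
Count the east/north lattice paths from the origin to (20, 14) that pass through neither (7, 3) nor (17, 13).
Number of paths = 702081840

Inclusion–exclusion. Total paths: C(34, 20) = 1391975640. Through P₁: C(10, 7)·C(24, 13) = 299537280. Through P₂: C(30, 17)·C(4, 3) = 479039400. Since P₁ is strictly southwest of P₂, a monotone path through both must visit P₁ then P₂; paths through both = C(10, 7)·C(20, 10)·C(4, 3) = 88682880. Avoid both = 1391975640 − 299537280 − 479039400 + 88682880 = 702081840.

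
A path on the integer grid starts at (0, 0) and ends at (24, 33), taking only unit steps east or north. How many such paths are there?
Number of paths = 7522327487513475

A monotone lattice path from (0, 0) to (24, 33) consists of 24 east steps and 33 north steps in some order, so it is determined by which 24 of the 57 steps are east. The count is C(57, 24) = 7522327487513475.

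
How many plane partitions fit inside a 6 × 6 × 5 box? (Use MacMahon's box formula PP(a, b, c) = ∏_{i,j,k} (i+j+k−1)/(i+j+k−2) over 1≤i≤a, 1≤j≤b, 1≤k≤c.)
PP(6, 6, 5) = 55197331332

Evaluate the triple product over i = 1..6, j = 1..6, k = 1..5. The factors are (2/1) · (3/2) · (4/3) · (5/4) · (6/5) · (3/2) · (4/3) · (5/4) · … (180 factors total). The numerators and denominators telescope so the product is an integer; carrying out the multiplication exactly gives PP(6, 6, 5) = 55197331332.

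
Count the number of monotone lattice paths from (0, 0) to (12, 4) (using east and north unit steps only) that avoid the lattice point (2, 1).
Number of paths = 962

Total paths from (0, 0) to (12, 4): C(16, 12) = 1820. Paths through (2, 1): (paths (0, 0) → (2, 1)) × (paths (2, 1) → (12, 4)) = C(3, 2) · C(13, 10) = 3 · 286 = 858. Avoidance count = 1820 − 858 = 962.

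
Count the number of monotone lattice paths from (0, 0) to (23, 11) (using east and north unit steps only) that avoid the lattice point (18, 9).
Number of paths = 187674435

Total paths from (0, 0) to (23, 11): C(34, 23) = 286097760. Paths through (18, 9): (paths (0, 0) → (18, 9)) × (paths (18, 9) → (23, 11)) = C(27, 18) · C(7, 5) = 4686825 · 21 = 98423325. Avoidance count = 286097760 − 98423325 = 187674435.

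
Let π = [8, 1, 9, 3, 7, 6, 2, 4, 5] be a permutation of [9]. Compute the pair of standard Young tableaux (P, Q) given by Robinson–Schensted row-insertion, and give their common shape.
P = [1, 2, 4, 5] / [3, 6] / [7, 9] / [8];  Q = [1, 3, 5, 9] / [2, 4] / [6, 8] / [7];  common shape = (4, 2, 2, 1)

Row-insert the values π_1, π_2, … into P one at a time, bumping the leftmost entry strictly greater than the inserted value down to the next row. The recording tableau Q records, in position (i, j), the step at which that cell was added to P.
  Insert 8 (step 1): P = [8];  Q = [1]
  Insert 1 (step 2): P = [1] / [8];  Q = [1] / [2]
  Insert 9 (step 3): P = [1, 9] / [8];  Q = [1, 3] / [2]
  Insert 3 (step 4): P = [1, 3] / [8, 9];  Q = [1, 3] / [2, 4]
  Insert 7 (step 5): P = [1, 3, 7] / [8, 9];  Q = [1, 3, 5] / [2, 4]
  Insert 6 (step 6): P = [1, 3, 6] / [7, 9] / [8];  Q = [1, 3, 5] / [2, 4] / [6]
  Insert 2 (step 7): P = [1, 2, 6] / [3, 9] / [7] / [8];  Q = [1, 3, 5] / [2, 4] / [6] / [7]
  Insert 4 (step 8): P = [1, 2, 4] / [3, 6] / [7, 9] / [8];  Q = [1, 3, 5] / [2, 4] / [6, 8] / [7]
  Insert 5 (step 9): P = [1, 2, 4, 5] / [3, 6] / [7, 9] / [8];  Q = [1, 3, 5, 9] / [2, 4] / [6, 8] / [7]
Final shape: (4, 2, 2, 1).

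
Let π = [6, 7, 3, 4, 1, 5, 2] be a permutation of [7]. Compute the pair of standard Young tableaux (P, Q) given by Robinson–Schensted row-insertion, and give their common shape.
P = [1, 2, 5] / [3, 4] / [6, 7];  Q = [1, 2, 6] / [3, 4] / [5, 7];  common shape = (3, 2, 2)

Row-insert the values π_1, π_2, … into P one at a time, bumping the leftmost entry strictly greater than the inserted value down to the next row. The recording tableau Q records, in position (i, j), the step at which that cell was added to P.
  Insert 6 (step 1): P = [6];  Q = [1]
  Insert 7 (step 2): P = [6, 7];  Q = [1, 2]
  Insert 3 (step 3): P = [3, 7] / [6];  Q = [1, 2] / [3]
  Insert 4 (step 4): P = [3, 4] / [6, 7];  Q = [1, 2] / [3, 4]
  Insert 1 (step 5): P = [1, 4] / [3, 7] / [6];  Q = [1, 2] / [3, 4] / [5]
  Insert 5 (step 6): P = [1, 4, 5] / [3, 7] / [6];  Q = [1, 2, 6] / [3, 4] / [5]
  Insert 2 (step 7): P = [1, 2, 5] / [3, 4] / [6, 7];  Q = [1, 2, 6] / [3, 4] / [5, 7]
Final shape: (3, 2, 2).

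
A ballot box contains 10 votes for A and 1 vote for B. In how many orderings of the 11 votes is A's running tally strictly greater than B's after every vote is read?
Strict-lead orderings = 9

Total orderings of the 11 votes with 10 for A: C(11, 10) = 11. By the Bertrand ballot formula (Cycle Lemma / reflection principle), the number of orderings in which A is strictly ahead of B throughout is (p − q)/(p + q) · C(p + q, p) = (10 − 1)/(10 + 1) · 11 = 9.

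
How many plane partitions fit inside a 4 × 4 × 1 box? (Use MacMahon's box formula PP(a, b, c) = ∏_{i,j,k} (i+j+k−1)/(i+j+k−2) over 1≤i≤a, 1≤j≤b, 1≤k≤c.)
PP(4, 4, 1) = 70

Evaluate the triple product over i = 1..4, j = 1..4, k = 1..1. The factors are (2/1) · (3/2) · (4/3) · (5/4) · (3/2) · (4/3) · (5/4) · (6/5) · … (16 factors total). The numerators and denominators telescope so the product is an integer; carrying out the multiplication exactly gives PP(4, 4, 1) = 70.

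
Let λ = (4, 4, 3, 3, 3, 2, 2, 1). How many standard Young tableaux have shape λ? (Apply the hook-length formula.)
# SYT of shape (4, 4, 3, 3, 3, 2, 2, 1) = 407386980

Hook-length formula: f^λ = n! / Π hook(c), product over all cells c of the Young diagram. For λ = (4, 4, 3, 3, 3, 2, 2, 1), n = 22 boxes. Hook lengths by row (left-to-right, top-to-bottom): [11, 9, 6, 2]; [10, 8, 5, 1]; [8, 6, 3]; [7, 5, 2]; [6, 4, 1]; [4, 2]; [3, 1]; [1]. Product of hooks = 2759049216000. So f^λ = 22! / 2759049216000 = 1124000727777607680000 / 2759049216000 = 407386980.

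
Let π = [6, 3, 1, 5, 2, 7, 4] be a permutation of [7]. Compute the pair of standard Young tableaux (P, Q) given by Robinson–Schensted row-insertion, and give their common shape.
P = [1, 2, 4] / [3, 5, 7] / [6];  Q = [1, 4, 6] / [2, 5, 7] / [3];  common shape = (3, 3, 1)

Row-insert the values π_1, π_2, … into P one at a time, bumping the leftmost entry strictly greater than the inserted value down to the next row. The recording tableau Q records, in position (i, j), the step at which that cell was added to P.
  Insert 6 (step 1): P = [6];  Q = [1]
  Insert 3 (step 2): P = [3] / [6];  Q = [1] / [2]
  Insert 1 (step 3): P = [1] / [3] / [6];  Q = [1] / [2] / [3]
  Insert 5 (step 4): P = [1, 5] / [3] / [6];  Q = [1, 4] / [2] / [3]
  Insert 2 (step 5): P = [1, 2] / [3, 5] / [6];  Q = [1, 4] / [2, 5] / [3]
  Insert 7 (step 6): P = [1, 2, 7] / [3, 5] / [6];  Q = [1, 4, 6] / [2, 5] / [3]
  Insert 4 (step 7): P = [1, 2, 4] / [3, 5, 7] / [6];  Q = [1, 4, 6] / [2, 5, 7] / [3]
Final shape: (3, 3, 1).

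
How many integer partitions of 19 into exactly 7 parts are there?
p(19, 7 parts) = 65

Partitions of n into exactly k parts are in bijection with partitions of n − k into at most k parts (subtract 1 from each part). So p(19, exactly 7) = p(12, parts ≤ 7). Computing via the recurrence p(m, j) = p(m, j−1) + p(m−j, j) gives 65.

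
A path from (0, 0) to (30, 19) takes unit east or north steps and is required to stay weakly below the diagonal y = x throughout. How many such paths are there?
Number of paths = 7297426411968

By the reflection principle (André's argument), the number of monotone paths to (30, 19) with n ≤ m that never go above y = x is C(49, 30) − C(49, 31) = 18851684897584 − 11554258485616 = 7297426411968.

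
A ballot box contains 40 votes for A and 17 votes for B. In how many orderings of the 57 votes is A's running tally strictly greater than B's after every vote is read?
Strict-lead orderings = 56348581901535

Total orderings of the 57 votes with 40 for A: C(57, 40) = 139646485582065. By the Bertrand ballot formula (Cycle Lemma / reflection principle), the number of orderings in which A is strictly ahead of B throughout is (p − q)/(p + q) · C(p + q, p) = (40 − 17)/(40 + 17) · 139646485582065 = 56348581901535.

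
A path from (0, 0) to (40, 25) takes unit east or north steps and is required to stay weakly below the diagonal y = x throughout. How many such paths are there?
Number of paths = 254317141159466112

By the reflection principle (André's argument), the number of monotone paths to (40, 25) with n ≤ m that never go above y = x is C(65, 40) − C(65, 41) = 651687674221131912 − 397370533061665800 = 254317141159466112.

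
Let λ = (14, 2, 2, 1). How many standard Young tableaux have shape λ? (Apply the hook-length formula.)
# SYT of shape (14, 2, 2, 1) = 41496

Hook-length formula: f^λ = n! / Π hook(c), product over all cells c of the Young diagram. For λ = (14, 2, 2, 1), n = 19 boxes. Hook lengths by row (left-to-right, top-to-bottom): [17, 15, 12, 11, 10, 9, 8, 7, 6, 5, 4, 3, 2, 1]; [4, 2]; [3, 1]; [1]. Product of hooks = 2931489792000. So f^λ = 19! / 2931489792000 = 121645100408832000 / 2931489792000 = 41496.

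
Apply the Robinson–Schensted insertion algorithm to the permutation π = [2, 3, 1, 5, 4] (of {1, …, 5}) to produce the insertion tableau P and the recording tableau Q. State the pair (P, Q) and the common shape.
P = [1, 3, 4] / [2, 5];  Q = [1, 2, 4] / [3, 5];  common shape = (3, 2)

Row-insert the values π_1, π_2, … into P one at a time, bumping the leftmost entry strictly greater than the inserted value down to the next row. The recording tableau Q records, in position (i, j), the step at which that cell was added to P.
  Insert 2 (step 1): P = [2];  Q = [1]
  Insert 3 (step 2): P = [2, 3];  Q = [1, 2]
  Insert 1 (step 3): P = [1, 3] / [2];  Q = [1, 2] / [3]
  Insert 5 (step 4): P = [1, 3, 5] / [2];  Q = [1, 2, 4] / [3]
  Insert 4 (step 5): P = [1, 3, 4] / [2, 5];  Q = [1, 2, 4] / [3, 5]
Final shape: (3, 2).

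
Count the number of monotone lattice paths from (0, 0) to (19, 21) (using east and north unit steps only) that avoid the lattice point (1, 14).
Number of paths = 131275197900

Total paths from (0, 0) to (19, 21): C(40, 19) = 131282408400. Paths through (1, 14): (paths (0, 0) → (1, 14)) × (paths (1, 14) → (19, 21)) = C(15, 1) · C(25, 18) = 15 · 480700 = 7210500. Avoidance count = 131282408400 − 7210500 = 131275197900.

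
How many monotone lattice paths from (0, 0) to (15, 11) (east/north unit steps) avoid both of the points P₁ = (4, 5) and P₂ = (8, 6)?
Number of paths = 4287368

Inclusion–exclusion. Total paths: C(26, 15) = 7726160. Through P₁: C(9, 4)·C(17, 11) = 1559376. Through P₂: C(14, 8)·C(12, 7) = 2378376. Since P₁ is strictly southwest of P₂, a monotone path through both must visit P₁ then P₂; paths through both = C(9, 4)·C(5, 4)·C(12, 7) = 498960. Avoid both = 7726160 − 1559376 − 2378376 + 498960 = 4287368.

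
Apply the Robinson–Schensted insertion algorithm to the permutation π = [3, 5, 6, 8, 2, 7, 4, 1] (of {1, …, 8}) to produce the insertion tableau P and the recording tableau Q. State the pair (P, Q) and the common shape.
P = [1, 4, 6, 7] / [2, 5] / [3] / [8];  Q = [1, 2, 3, 4] / [5, 6] / [7] / [8];  common shape = (4, 2, 1, 1)

Row-insert the values π_1, π_2, … into P one at a time, bumping the leftmost entry strictly greater than the inserted value down to the next row. The recording tableau Q records, in position (i, j), the step at which that cell was added to P.
  Insert 3 (step 1): P = [3];  Q = [1]
  Insert 5 (step 2): P = [3, 5];  Q = [1, 2]
  Insert 6 (step 3): P = [3, 5, 6];  Q = [1, 2, 3]
  Insert 8 (step 4): P = [3, 5, 6, 8];  Q = [1, 2, 3, 4]
  Insert 2 (step 5): P = [2, 5, 6, 8] / [3];  Q = [1, 2, 3, 4] / [5]
  Insert 7 (step 6): P = [2, 5, 6, 7] / [3, 8];  Q = [1, 2, 3, 4] / [5, 6]
  Insert 4 (step 7): P = [2, 4, 6, 7] / [3, 5] / [8];  Q = [1, 2, 3, 4] / [5, 6] / [7]
  Insert 1 (step 8): P = [1, 4, 6, 7] / [2, 5] / [3] / [8];  Q = [1, 2, 3, 4] / [5, 6] / [7] / [8]
Final shape: (4, 2, 1, 1).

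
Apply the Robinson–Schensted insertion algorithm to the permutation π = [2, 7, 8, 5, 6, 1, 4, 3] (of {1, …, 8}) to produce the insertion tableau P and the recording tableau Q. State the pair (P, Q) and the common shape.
P = [1, 3, 6] / [2, 4] / [5, 8] / [7];  Q = [1, 2, 3] / [4, 5] / [6, 7] / [8];  common shape = (3, 2, 2, 1)

Row-insert the values π_1, π_2, … into P one at a time, bumping the leftmost entry strictly greater than the inserted value down to the next row. The recording tableau Q records, in position (i, j), the step at which that cell was added to P.
  Insert 2 (step 1): P = [2];  Q = [1]
  Insert 7 (step 2): P = [2, 7];  Q = [1, 2]
  Insert 8 (step 3): P = [2, 7, 8];  Q = [1, 2, 3]
  Insert 5 (step 4): P = [2, 5, 8] / [7];  Q = [1, 2, 3] / [4]
  Insert 6 (step 5): P = [2, 5, 6] / [7, 8];  Q = [1, 2, 3] / [4, 5]
  Insert 1 (step 6): P = [1, 5, 6] / [2, 8] / [7];  Q = [1, 2, 3] / [4, 5] / [6]
  Insert 4 (step 7): P = [1, 4, 6] / [2, 5] / [7, 8];  Q = [1, 2, 3] / [4, 5] / [6, 7]
  Insert 3 (step 8): P = [1, 3, 6] / [2, 4] / [5, 8] / [7];  Q = [1, 2, 3] / [4, 5] / [6, 7] / [8]
Final shape: (3, 2, 2, 1).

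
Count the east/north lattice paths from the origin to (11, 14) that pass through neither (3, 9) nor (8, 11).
Number of paths = 2755020

Inclusion–exclusion. Total paths: C(25, 11) = 4457400. Through P₁: C(12, 3)·C(13, 8) = 283140. Through P₂: C(19, 8)·C(6, 3) = 1511640. Since P₁ is strictly southwest of P₂, a monotone path through both must visit P₁ then P₂; paths through both = C(12, 3)·C(7, 5)·C(6, 3) = 92400. Avoid both = 4457400 − 283140 − 1511640 + 92400 = 2755020.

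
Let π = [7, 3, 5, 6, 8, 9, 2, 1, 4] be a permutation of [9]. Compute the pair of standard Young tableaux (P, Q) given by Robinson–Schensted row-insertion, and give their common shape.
P = [1, 4, 6, 8, 9] / [2, 5] / [3] / [7];  Q = [1, 3, 4, 5, 6] / [2, 9] / [7] / [8];  common shape = (5, 2, 1, 1)

Row-insert the values π_1, π_2, … into P one at a time, bumping the leftmost entry strictly greater than the inserted value down to the next row. The recording tableau Q records, in position (i, j), the step at which that cell was added to P.
  Insert 7 (step 1): P = [7];  Q = [1]
  Insert 3 (step 2): P = [3] / [7];  Q = [1] / [2]
  Insert 5 (step 3): P = [3, 5] / [7];  Q = [1, 3] / [2]
  Insert 6 (step 4): P = [3, 5, 6] / [7];  Q = [1, 3, 4] / [2]
  Insert 8 (step 5): P = [3, 5, 6, 8] / [7];  Q = [1, 3, 4, 5] / [2]
  Insert 9 (step 6): P = [3, 5, 6, 8, 9] / [7];  Q = [1, 3, 4, 5, 6] / [2]
  Insert 2 (step 7): P = [2, 5, 6, 8, 9] / [3] / [7];  Q = [1, 3, 4, 5, 6] / [2] / [7]
  Insert 1 (step 8): P = [1, 5, 6, 8, 9] / [2] / [3] / [7];  Q = [1, 3, 4, 5, 6] / [2] / [7] / [8]
  Insert 4 (step 9): P = [1, 4, 6, 8, 9] / [2, 5] / [3] / [7];  Q = [1, 3, 4, 5, 6] / [2, 9] / [7] / [8]
Final shape: (5, 2, 1, 1).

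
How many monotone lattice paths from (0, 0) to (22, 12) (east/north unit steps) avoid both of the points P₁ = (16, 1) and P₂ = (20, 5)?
Number of paths = 546273808

Inclusion–exclusion. Total paths: C(34, 22) = 548354040. Through P₁: C(17, 16)·C(17, 6) = 210392. Through P₂: C(25, 20)·C(9, 2) = 1912680. Since P₁ is strictly southwest of P₂, a monotone path through both must visit P₁ then P₂; paths through both = C(17, 16)·C(8, 4)·C(9, 2) = 42840. Avoid both = 548354040 − 210392 − 1912680 + 42840 = 546273808.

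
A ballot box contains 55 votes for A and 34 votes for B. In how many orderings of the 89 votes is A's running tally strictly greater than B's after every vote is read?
Strict-lead orderings = 1039147635006373235031864

Total orderings of the 89 votes with 55 for A: C(89, 55) = 4404006643598438948468376. By the Bertrand ballot formula (Cycle Lemma / reflection principle), the number of orderings in which A is strictly ahead of B throughout is (p − q)/(p + q) · C(p + q, p) = (55 − 34)/(55 + 34) · 4404006643598438948468376 = 1039147635006373235031864.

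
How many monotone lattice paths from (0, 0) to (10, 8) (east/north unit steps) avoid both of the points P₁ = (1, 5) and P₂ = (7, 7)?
Number of paths = 29382

Inclusion–exclusion. Total paths: C(18, 10) = 43758. Through P₁: C(6, 1)·C(12, 9) = 1320. Through P₂: C(14, 7)·C(4, 3) = 13728. Since P₁ is strictly southwest of P₂, a monotone path through both must visit P₁ then P₂; paths through both = C(6, 1)·C(8, 6)·C(4, 3) = 672. Avoid both = 43758 − 1320 − 13728 + 672 = 29382.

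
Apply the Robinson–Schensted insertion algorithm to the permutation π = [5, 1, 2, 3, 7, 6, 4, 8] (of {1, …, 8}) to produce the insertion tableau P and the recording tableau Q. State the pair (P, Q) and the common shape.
P = [1, 2, 3, 4, 8] / [5, 6] / [7];  Q = [1, 3, 4, 5, 8] / [2, 6] / [7];  common shape = (5, 2, 1)

Row-insert the values π_1, π_2, … into P one at a time, bumping the leftmost entry strictly greater than the inserted value down to the next row. The recording tableau Q records, in position (i, j), the step at which that cell was added to P.
  Insert 5 (step 1): P = [5];  Q = [1]
  Insert 1 (step 2): P = [1] / [5];  Q = [1] / [2]
  Insert 2 (step 3): P = [1, 2] / [5];  Q = [1, 3] / [2]
  Insert 3 (step 4): P = [1, 2, 3] / [5];  Q = [1, 3, 4] / [2]
  Insert 7 (step 5): P = [1, 2, 3, 7] / [5];  Q = [1, 3, 4, 5] / [2]
  Insert 6 (step 6): P = [1, 2, 3, 6] / [5, 7];  Q = [1, 3, 4, 5] / [2, 6]
  Insert 4 (step 7): P = [1, 2, 3, 4] / [5, 6] / [7];  Q = [1, 3, 4, 5] / [2, 6] / [7]
  Insert 8 (step 8): P = [1, 2, 3, 4, 8] / [5, 6] / [7];  Q = [1, 3, 4, 5, 8] / [2, 6] / [7]
Final shape: (5, 2, 1).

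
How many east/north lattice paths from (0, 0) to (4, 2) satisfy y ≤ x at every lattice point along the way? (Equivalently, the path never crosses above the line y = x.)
Number of paths = 9

By the reflection principle (André's argument), the number of monotone paths to (4, 2) with n ≤ m that never go above y = x is C(6, 4) − C(6, 5) = 15 − 6 = 9.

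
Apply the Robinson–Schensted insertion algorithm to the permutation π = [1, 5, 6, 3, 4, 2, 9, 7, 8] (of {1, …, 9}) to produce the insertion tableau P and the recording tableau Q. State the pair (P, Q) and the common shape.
P = [1, 2, 4, 7, 8] / [3, 6, 9] / [5];  Q = [1, 2, 3, 7, 9] / [4, 5, 8] / [6];  common shape = (5, 3, 1)

Row-insert the values π_1, π_2, … into P one at a time, bumping the leftmost entry strictly greater than the inserted value down to the next row. The recording tableau Q records, in position (i, j), the step at which that cell was added to P.
  Insert 1 (step 1): P = [1];  Q = [1]
  Insert 5 (step 2): P = [1, 5];  Q = [1, 2]
  Insert 6 (step 3): P = [1, 5, 6];  Q = [1, 2, 3]
  Insert 3 (step 4): P = [1, 3, 6] / [5];  Q = [1, 2, 3] / [4]
  Insert 4 (step 5): P = [1, 3, 4] / [5, 6];  Q = [1, 2, 3] / [4, 5]
  Insert 2 (step 6): P = [1, 2, 4] / [3, 6] / [5];  Q = [1, 2, 3] / [4, 5] / [6]
  Insert 9 (step 7): P = [1, 2, 4, 9] / [3, 6] / [5];  Q = [1, 2, 3, 7] / [4, 5] / [6]
  Insert 7 (step 8): P = [1, 2, 4, 7] / [3, 6, 9] / [5];  Q = [1, 2, 3, 7] / [4, 5, 8] / [6]
  Insert 8 (step 9): P = [1, 2, 4, 7, 8] / [3, 6, 9] / [5];  Q = [1, 2, 3, 7, 9] / [4, 5, 8] / [6]
Final shape: (5, 3, 1).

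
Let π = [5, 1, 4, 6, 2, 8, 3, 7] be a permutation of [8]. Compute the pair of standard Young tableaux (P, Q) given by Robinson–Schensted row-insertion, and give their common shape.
P = [1, 2, 3, 7] / [4, 6, 8] / [5];  Q = [1, 3, 4, 6] / [2, 7, 8] / [5];  common shape = (4, 3, 1)

Row-insert the values π_1, π_2, … into P one at a time, bumping the leftmost entry strictly greater than the inserted value down to the next row. The recording tableau Q records, in position (i, j), the step at which that cell was added to P.
  Insert 5 (step 1): P = [5];  Q = [1]
  Insert 1 (step 2): P = [1] / [5];  Q = [1] / [2]
  Insert 4 (step 3): P = [1, 4] / [5];  Q = [1, 3] / [2]
  Insert 6 (step 4): P = [1, 4, 6] / [5];  Q = [1, 3, 4] / [2]
  Insert 2 (step 5): P = [1, 2, 6] / [4] / [5];  Q = [1, 3, 4] / [2] / [5]
  Insert 8 (step 6): P = [1, 2, 6, 8] / [4] / [5];  Q = [1, 3, 4, 6] / [2] / [5]
  Insert 3 (step 7): P = [1, 2, 3, 8] / [4, 6] / [5];  Q = [1, 3, 4, 6] / [2, 7] / [5]
  Insert 7 (step 8): P = [1, 2, 3, 7] / [4, 6, 8] / [5];  Q = [1, 3, 4, 6] / [2, 7, 8] / [5]
Final shape: (4, 3, 1).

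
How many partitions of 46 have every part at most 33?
p(46, parts ≤ 33) = 105286

Use the recurrence p(n, m) = p(n, m−1) + p(n−m, m): either the largest part is < m (count p(n, m−1)) or the largest part is exactly m (remove one copy of m, count p(n−m, m)). With p(0, ·) = 1 this gives p(46, parts ≤ 33) = 105286. (By conjugating Young diagrams, this also counts partitions of 46 into at most 33 parts.)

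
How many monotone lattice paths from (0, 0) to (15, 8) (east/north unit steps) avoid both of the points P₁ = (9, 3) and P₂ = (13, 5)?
Number of paths = 335994

Inclusion–exclusion. Total paths: C(23, 15) = 490314. Through P₁: C(12, 9)·C(11, 6) = 101640. Through P₂: C(18, 13)·C(5, 2) = 85680. Since P₁ is strictly southwest of P₂, a monotone path through both must visit P₁ then P₂; paths through both = C(12, 9)·C(6, 4)·C(5, 2) = 33000. Avoid both = 490314 − 101640 − 85680 + 33000 = 335994.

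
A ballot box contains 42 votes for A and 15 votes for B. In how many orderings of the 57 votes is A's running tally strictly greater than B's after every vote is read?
Strict-lead orderings = 10448517534840

Total orderings of the 57 votes with 42 for A: C(57, 42) = 22057981462440. By the Bertrand ballot formula (Cycle Lemma / reflection principle), the number of orderings in which A is strictly ahead of B throughout is (p − q)/(p + q) · C(p + q, p) = (42 − 15)/(42 + 15) · 22057981462440 = 10448517534840.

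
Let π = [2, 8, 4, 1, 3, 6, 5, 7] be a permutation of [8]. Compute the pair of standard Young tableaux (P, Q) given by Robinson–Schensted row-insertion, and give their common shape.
P = [1, 3, 5, 7] / [2, 4, 6] / [8];  Q = [1, 2, 6, 8] / [3, 5, 7] / [4];  common shape = (4, 3, 1)

Row-insert the values π_1, π_2, … into P one at a time, bumping the leftmost entry strictly greater than the inserted value down to the next row. The recording tableau Q records, in position (i, j), the step at which that cell was added to P.
  Insert 2 (step 1): P = [2];  Q = [1]
  Insert 8 (step 2): P = [2, 8];  Q = [1, 2]
  Insert 4 (step 3): P = [2, 4] / [8];  Q = [1, 2] / [3]
  Insert 1 (step 4): P = [1, 4] / [2] / [8];  Q = [1, 2] / [3] / [4]
  Insert 3 (step 5): P = [1, 3] / [2, 4] / [8];  Q = [1, 2] / [3, 5] / [4]
  Insert 6 (step 6): P = [1, 3, 6] / [2, 4] / [8];  Q = [1, 2, 6] / [3, 5] / [4]
  Insert 5 (step 7): P = [1, 3, 5] / [2, 4, 6] / [8];  Q = [1, 2, 6] / [3, 5, 7] / [4]
  Insert 7 (step 8): P = [1, 3, 5, 7] / [2, 4, 6] / [8];  Q = [1, 2, 6, 8] / [3, 5, 7] / [4]
Final shape: (4, 3, 1).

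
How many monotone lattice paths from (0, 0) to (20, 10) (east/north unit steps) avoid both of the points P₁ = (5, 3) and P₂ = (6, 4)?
Number of paths = 16696071

Inclusion–exclusion. Total paths: C(30, 20) = 30045015. Through P₁: C(8, 5)·C(22, 15) = 9550464. Through P₂: C(10, 6)·C(20, 14) = 8139600. Since P₁ is strictly southwest of P₂, a monotone path through both must visit P₁ then P₂; paths through both = C(8, 5)·C(2, 1)·C(20, 14) = 4341120. Avoid both = 30045015 − 9550464 − 8139600 + 4341120 = 16696071.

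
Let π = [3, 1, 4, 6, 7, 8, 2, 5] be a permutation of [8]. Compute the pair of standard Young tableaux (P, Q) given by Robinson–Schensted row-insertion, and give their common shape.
P = [1, 2, 5, 7, 8] / [3, 4, 6];  Q = [1, 3, 4, 5, 6] / [2, 7, 8];  common shape = (5, 3)

Row-insert the values π_1, π_2, … into P one at a time, bumping the leftmost entry strictly greater than the inserted value down to the next row. The recording tableau Q records, in position (i, j), the step at which that cell was added to P.
  Insert 3 (step 1): P = [3];  Q = [1]
  Insert 1 (step 2): P = [1] / [3];  Q = [1] / [2]
  Insert 4 (step 3): P = [1, 4] / [3];  Q = [1, 3] / [2]
  Insert 6 (step 4): P = [1, 4, 6] / [3];  Q = [1, 3, 4] / [2]
  Insert 7 (step 5): P = [1, 4, 6, 7] / [3];  Q = [1, 3, 4, 5] / [2]
  Insert 8 (step 6): P = [1, 4, 6, 7, 8] / [3];  Q = [1, 3, 4, 5, 6] / [2]
  Insert 2 (step 7): P = [1, 2, 6, 7, 8] / [3, 4];  Q = [1, 3, 4, 5, 6] / [2, 7]
  Insert 5 (step 8): P = [1, 2, 5, 7, 8] / [3, 4, 6];  Q = [1, 3, 4, 5, 6] / [2, 7, 8]
Final shape: (5, 3).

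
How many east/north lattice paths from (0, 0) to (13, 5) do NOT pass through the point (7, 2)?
Number of paths = 5544

Total paths from (0, 0) to (13, 5): C(18, 13) = 8568. Paths through (7, 2): (paths (0, 0) → (7, 2)) × (paths (7, 2) → (13, 5)) = C(9, 7) · C(9, 6) = 36 · 84 = 3024. Avoidance count = 8568 − 3024 = 5544.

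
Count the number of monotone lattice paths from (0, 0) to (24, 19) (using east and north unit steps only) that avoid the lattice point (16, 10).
Number of paths = 671344154000

Total paths from (0, 0) to (24, 19): C(43, 24) = 800472431850. Paths through (16, 10): (paths (0, 0) → (16, 10)) × (paths (16, 10) → (24, 19)) = C(26, 16) · C(17, 8) = 5311735 · 24310 = 129128277850. Avoidance count = 800472431850 − 129128277850 = 671344154000.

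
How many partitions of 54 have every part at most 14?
p(54, parts ≤ 14) = 222118

Use the recurrence p(n, m) = p(n, m−1) + p(n−m, m): either the largest part is < m (count p(n, m−1)) or the largest part is exactly m (remove one copy of m, count p(n−m, m)). With p(0, ·) = 1 this gives p(54, parts ≤ 14) = 222118. (By conjugating Young diagrams, this also counts partitions of 54 into at most 14 parts.)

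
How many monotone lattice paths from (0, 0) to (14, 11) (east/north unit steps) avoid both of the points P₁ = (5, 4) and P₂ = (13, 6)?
Number of paths = 2887188

Inclusion–exclusion. Total paths: C(25, 14) = 4457400. Through P₁: C(9, 5)·C(16, 9) = 1441440. Through P₂: C(19, 13)·C(6, 1) = 162792. Since P₁ is strictly southwest of P₂, a monotone path through both must visit P₁ then P₂; paths through both = C(9, 5)·C(10, 8)·C(6, 1) = 34020. Avoid both = 4457400 − 1441440 − 162792 + 34020 = 2887188.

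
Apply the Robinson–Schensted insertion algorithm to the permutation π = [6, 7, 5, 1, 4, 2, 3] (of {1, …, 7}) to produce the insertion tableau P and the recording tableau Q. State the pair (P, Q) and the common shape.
P = [1, 2, 3] / [4, 7] / [5] / [6];  Q = [1, 2, 7] / [3, 5] / [4] / [6];  common shape = (3, 2, 1, 1)

Row-insert the values π_1, π_2, … into P one at a time, bumping the leftmost entry strictly greater than the inserted value down to the next row. The recording tableau Q records, in position (i, j), the step at which that cell was added to P.
  Insert 6 (step 1): P = [6];  Q = [1]
  Insert 7 (step 2): P = [6, 7];  Q = [1, 2]
  Insert 5 (step 3): P = [5, 7] / [6];  Q = [1, 2] / [3]
  Insert 1 (step 4): P = [1, 7] / [5] / [6];  Q = [1, 2] / [3] / [4]
  Insert 4 (step 5): P = [1, 4] / [5, 7] / [6];  Q = [1, 2] / [3, 5] / [4]
  Insert 2 (step 6): P = [1, 2] / [4, 7] / [5] / [6];  Q = [1, 2] / [3, 5] / [4] / [6]
  Insert 3 (step 7): P = [1, 2, 3] / [4, 7] / [5] / [6];  Q = [1, 2, 7] / [3, 5] / [4] / [6]
Final shape: (3, 2, 1, 1).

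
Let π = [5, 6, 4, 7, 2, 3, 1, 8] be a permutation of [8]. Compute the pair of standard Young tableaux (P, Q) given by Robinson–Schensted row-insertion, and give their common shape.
P = [1, 3, 7, 8] / [2, 6] / [4] / [5];  Q = [1, 2, 4, 8] / [3, 6] / [5] / [7];  common shape = (4, 2, 1, 1)

Row-insert the values π_1, π_2, … into P one at a time, bumping the leftmost entry strictly greater than the inserted value down to the next row. The recording tableau Q records, in position (i, j), the step at which that cell was added to P.
  Insert 5 (step 1): P = [5];  Q = [1]
  Insert 6 (step 2): P = [5, 6];  Q = [1, 2]
  Insert 4 (step 3): P = [4, 6] / [5];  Q = [1, 2] / [3]
  Insert 7 (step 4): P = [4, 6, 7] / [5];  Q = [1, 2, 4] / [3]
  Insert 2 (step 5): P = [2, 6, 7] / [4] / [5];  Q = [1, 2, 4] / [3] / [5]
  Insert 3 (step 6): P = [2, 3, 7] / [4, 6] / [5];  Q = [1, 2, 4] / [3, 6] / [5]
  Insert 1 (step 7): P = [1, 3, 7] / [2, 6] / [4] / [5];  Q = [1, 2, 4] / [3, 6] / [5] / [7]
  Insert 8 (step 8): P = [1, 3, 7, 8] / [2, 6] / [4] / [5];  Q = [1, 2, 4, 8] / [3, 6] / [5] / [7]
Final shape: (4, 2, 1, 1).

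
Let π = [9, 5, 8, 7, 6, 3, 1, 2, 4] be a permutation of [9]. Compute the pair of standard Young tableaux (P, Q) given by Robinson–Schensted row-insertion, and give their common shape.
P = [1, 2, 4] / [3, 6] / [5] / [7] / [8] / [9];  Q = [1, 3, 9] / [2, 8] / [4] / [5] / [6] / [7];  common shape = (3, 2, 1, 1, 1, 1)

Row-insert the values π_1, π_2, … into P one at a time, bumping the leftmost entry strictly greater than the inserted value down to the next row. The recording tableau Q records, in position (i, j), the step at which that cell was added to P.
  Insert 9 (step 1): P = [9];  Q = [1]
  Insert 5 (step 2): P = [5] / [9];  Q = [1] / [2]
  Insert 8 (step 3): P = [5, 8] / [9];  Q = [1, 3] / [2]
  Insert 7 (step 4): P = [5, 7] / [8] / [9];  Q = [1, 3] / [2] / [4]
  Insert 6 (step 5): P = [5, 6] / [7] / [8] / [9];  Q = [1, 3] / [2] / [4] / [5]
  Insert 3 (step 6): P = [3, 6] / [5] / [7] / [8] / [9];  Q = [1, 3] / [2] / [4] / [5] / [6]
  Insert 1 (step 7): P = [1, 6] / [3] / [5] / [7] / [8] / [9];  Q = [1, 3] / [2] / [4] / [5] / [6] / [7]
  Insert 2 (step 8): P = [1, 2] / [3, 6] / [5] / [7] / [8] / [9];  Q = [1, 3] / [2, 8] / [4] / [5] / [6] / [7]
  Insert 4 (step 9): P = [1, 2, 4] / [3, 6] / [5] / [7] / [8] / [9];  Q = [1, 3, 9] / [2, 8] / [4] / [5] / [6] / [7]
Final shape: (3, 2, 1, 1, 1, 1).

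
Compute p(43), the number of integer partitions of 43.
p(43) = 63261

Compute p(n) via the recurrence p(n, m) = p(n, m−1) + p(n−m, m), where p(n, m) counts partitions of n with all parts ≤ m and p(n) = p(n, n). The base cases are p(0, m) = 1 and p(n, 0) = 0 for n > 0. Filling the table yields p(43) = 63261. (Euler's pentagonal recurrence is an alternative.)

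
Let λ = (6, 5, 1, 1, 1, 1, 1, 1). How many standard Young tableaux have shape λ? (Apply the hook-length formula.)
# SYT of shape (6, 5, 1, 1, 1, 1, 1, 1) = 399840

Hook-length formula: f^λ = n! / Π hook(c), product over all cells c of the Young diagram. For λ = (6, 5, 1, 1, 1, 1, 1, 1), n = 17 boxes. Hook lengths by row (left-to-right, top-to-bottom): [13, 6, 5, 4, 3, 1]; [11, 4, 3, 2, 1]; [6]; [5]; [4]; [3]; [2]; [1]. Product of hooks = 889574400. So f^λ = 17! / 889574400 = 355687428096000 / 889574400 = 399840.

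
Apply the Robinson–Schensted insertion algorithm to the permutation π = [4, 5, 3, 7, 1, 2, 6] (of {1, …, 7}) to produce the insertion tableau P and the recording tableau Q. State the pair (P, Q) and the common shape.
P = [1, 2, 6] / [3, 5, 7] / [4];  Q = [1, 2, 4] / [3, 6, 7] / [5];  common shape = (3, 3, 1)

Row-insert the values π_1, π_2, … into P one at a time, bumping the leftmost entry strictly greater than the inserted value down to the next row. The recording tableau Q records, in position (i, j), the step at which that cell was added to P.
  Insert 4 (step 1): P = [4];  Q = [1]
  Insert 5 (step 2): P = [4, 5];  Q = [1, 2]
  Insert 3 (step 3): P = [3, 5] / [4];  Q = [1, 2] / [3]
  Insert 7 (step 4): P = [3, 5, 7] / [4];  Q = [1, 2, 4] / [3]
  Insert 1 (step 5): P = [1, 5, 7] / [3] / [4];  Q = [1, 2, 4] / [3] / [5]
  Insert 2 (step 6): P = [1, 2, 7] / [3, 5] / [4];  Q = [1, 2, 4] / [3, 6] / [5]
  Insert 6 (step 7): P = [1, 2, 6] / [3, 5, 7] / [4];  Q = [1, 2, 4] / [3, 6, 7] / [5]
Final shape: (3, 3, 1).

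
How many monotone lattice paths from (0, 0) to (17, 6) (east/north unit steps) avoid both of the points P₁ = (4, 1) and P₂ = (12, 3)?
Number of paths = 45227

Inclusion–exclusion. Total paths: C(23, 17) = 100947. Through P₁: C(5, 4)·C(18, 13) = 42840. Through P₂: C(15, 12)·C(8, 5) = 25480. Since P₁ is strictly southwest of P₂, a monotone path through both must visit P₁ then P₂; paths through both = C(5, 4)·C(10, 8)·C(8, 5) = 12600. Avoid both = 100947 − 42840 − 25480 + 12600 = 45227.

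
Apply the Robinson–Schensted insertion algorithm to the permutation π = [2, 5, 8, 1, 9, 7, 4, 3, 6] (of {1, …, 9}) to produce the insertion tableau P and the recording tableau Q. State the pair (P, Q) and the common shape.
P = [1, 3, 6, 9] / [2, 4, 7] / [5] / [8];  Q = [1, 2, 3, 5] / [4, 6, 9] / [7] / [8];  common shape = (4, 3, 1, 1)

Row-insert the values π_1, π_2, … into P one at a time, bumping the leftmost entry strictly greater than the inserted value down to the next row. The recording tableau Q records, in position (i, j), the step at which that cell was added to P.
  Insert 2 (step 1): P = [2];  Q = [1]
  Insert 5 (step 2): P = [2, 5];  Q = [1, 2]
  Insert 8 (step 3): P = [2, 5, 8];  Q = [1, 2, 3]
  Insert 1 (step 4): P = [1, 5, 8] / [2];  Q = [1, 2, 3] / [4]
  Insert 9 (step 5): P = [1, 5, 8, 9] / [2];  Q = [1, 2, 3, 5] / [4]
  Insert 7 (step 6): P = [1, 5, 7, 9] / [2, 8];  Q = [1, 2, 3, 5] / [4, 6]
  Insert 4 (step 7): P = [1, 4, 7, 9] / [2, 5] / [8];  Q = [1, 2, 3, 5] / [4, 6] / [7]
  Insert 3 (step 8): P = [1, 3, 7, 9] / [2, 4] / [5] / [8];  Q = [1, 2, 3, 5] / [4, 6] / [7] / [8]
  Insert 6 (step 9): P = [1, 3, 6, 9] / [2, 4, 7] / [5] / [8];  Q = [1, 2, 3, 5] / [4, 6, 9] / [7] / [8]
Final shape: (4, 3, 1, 1).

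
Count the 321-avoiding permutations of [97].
C_97 = 14657929356129575437016877846657032761712954950899755100

These 321-avoiding permutations are counted by the Catalan number C_n = (1/(n + 1)) · C(2n, n). For n = 97: C_97 = (1/98) · C(194, 97) = 1436477076900698392827654028972389210647869585188175999800/98 = 14657929356129575437016877846657032761712954950899755100.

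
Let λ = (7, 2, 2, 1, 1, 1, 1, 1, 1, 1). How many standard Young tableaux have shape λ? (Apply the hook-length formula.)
# SYT of shape (7, 2, 2, 1, 1, 1, 1, 1, 1, 1) = 459459

Hook-length formula: f^λ = n! / Π hook(c), product over all cells c of the Young diagram. For λ = (7, 2, 2, 1, 1, 1, 1, 1, 1, 1), n = 18 boxes. Hook lengths by row (left-to-right, top-to-bottom): [16, 8, 5, 4, 3, 2, 1]; [10, 2]; [9, 1]; [7]; [6]; [5]; [4]; [3]; [2]; [1]. Product of hooks = 13934592000. So f^λ = 18! / 13934592000 = 6402373705728000 / 13934592000 = 459459.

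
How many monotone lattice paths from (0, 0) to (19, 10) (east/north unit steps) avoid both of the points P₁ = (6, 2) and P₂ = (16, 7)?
Number of paths = 11110830

Inclusion–exclusion. Total paths: C(29, 19) = 20030010. Through P₁: C(8, 6)·C(21, 13) = 5697720. Through P₂: C(23, 16)·C(6, 3) = 4903140. Since P₁ is strictly southwest of P₂, a monotone path through both must visit P₁ then P₂; paths through both = C(8, 6)·C(15, 10)·C(6, 3) = 1681680. Avoid both = 20030010 − 5697720 − 4903140 + 1681680 = 11110830.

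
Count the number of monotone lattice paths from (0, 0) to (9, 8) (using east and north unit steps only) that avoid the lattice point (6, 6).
Number of paths = 15070

Total paths from (0, 0) to (9, 8): C(17, 9) = 24310. Paths through (6, 6): (paths (0, 0) → (6, 6)) × (paths (6, 6) → (9, 8)) = C(12, 6) · C(5, 3) = 924 · 10 = 9240. Avoidance count = 24310 − 9240 = 15070.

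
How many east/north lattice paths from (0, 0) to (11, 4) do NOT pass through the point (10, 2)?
Number of paths = 1167

Total paths from (0, 0) to (11, 4): C(15, 11) = 1365. Paths through (10, 2): (paths (0, 0) → (10, 2)) × (paths (10, 2) → (11, 4)) = C(12, 10) · C(3, 1) = 66 · 3 = 198. Avoidance count = 1365 − 198 = 1167.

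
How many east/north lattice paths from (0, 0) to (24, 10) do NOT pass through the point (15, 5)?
Number of paths = 100089132

Total paths from (0, 0) to (24, 10): C(34, 24) = 131128140. Paths through (15, 5): (paths (0, 0) → (15, 5)) × (paths (15, 5) → (24, 10)) = C(20, 15) · C(14, 9) = 15504 · 2002 = 31039008. Avoidance count = 131128140 − 31039008 = 100089132.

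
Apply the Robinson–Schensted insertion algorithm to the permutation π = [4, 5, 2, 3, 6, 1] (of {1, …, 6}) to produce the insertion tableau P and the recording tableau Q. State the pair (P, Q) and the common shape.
P = [1, 3, 6] / [2, 5] / [4];  Q = [1, 2, 5] / [3, 4] / [6];  common shape = (3, 2, 1)

Row-insert the values π_1, π_2, … into P one at a time, bumping the leftmost entry strictly greater than the inserted value down to the next row. The recording tableau Q records, in position (i, j), the step at which that cell was added to P.
  Insert 4 (step 1): P = [4];  Q = [1]
  Insert 5 (step 2): P = [4, 5];  Q = [1, 2]
  Insert 2 (step 3): P = [2, 5] / [4];  Q = [1, 2] / [3]
  Insert 3 (step 4): P = [2, 3] / [4, 5];  Q = [1, 2] / [3, 4]
  Insert 6 (step 5): P = [2, 3, 6] / [4, 5];  Q = [1, 2, 5] / [3, 4]
  Insert 1 (step 6): P = [1, 3, 6] / [2, 5] / [4];  Q = [1, 2, 5] / [3, 4] / [6]
Final shape: (3, 2, 1).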